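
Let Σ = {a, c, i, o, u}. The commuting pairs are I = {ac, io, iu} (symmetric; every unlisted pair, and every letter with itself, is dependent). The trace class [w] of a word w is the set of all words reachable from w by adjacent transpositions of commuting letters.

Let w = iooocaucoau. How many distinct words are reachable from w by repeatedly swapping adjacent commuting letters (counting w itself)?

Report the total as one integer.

#0=i has no predecessor
#1=o has no predecessor
#2=o depends on [1:o]
#3=o depends on [2:o]
#4=c depends on [0:i, 3:o]
#5=a depends on [0:i, 3:o]
#6=u depends on [4:c, 5:a]
#7=c depends on [6:u]
#8=o depends on [7:c]
#9=a depends on [8:o]
#10=u depends on [9:a]
sources: [0:i, 1:o]
N(rest) = Σ N(rest − s) over sources s of rest; N(one piece) = 1:
  size 1 → [10]=1
  size 2 → [9,10]=1
  size 3 → [8,9,10]=1
  size 4 → [7,8,9,10]=1
  size 5 → [6,7,8,9,10]=1
  size 6 → [4,6,7,8,9,10]=1  [5,6,7,8,9,10]=1
  size 7 → [4,5,6,7,8,9,10]=2
  size 8 → [0,4,5,6,7,8,9,10]=2  [3,4,5,6,7,8,9,10]=2
  size 9 → [0,3,4,5,6,7,8,9,10]=4  [2,3,4,5,6,7,8,9,10]=2
  first=0(i) contributes 2
  first=1(o) contributes 6
|[w]| = 8

8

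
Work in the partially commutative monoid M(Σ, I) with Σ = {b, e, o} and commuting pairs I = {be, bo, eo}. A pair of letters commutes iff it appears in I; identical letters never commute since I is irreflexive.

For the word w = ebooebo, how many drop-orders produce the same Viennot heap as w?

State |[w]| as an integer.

210

0(e) covers ∅
1(b) covers ∅
2(o) covers ∅
3(o) covers 2:o
4(e) covers 0:e
5(b) covers 1:b
6(o) covers 3:o
floor of heap: 0:e, 1:b, 2:o
completions by unplaced set U, small U first (add the entries for U minus each lowest piece of U):
  |U|=1: {4}:1  {5}:1  {6}:1
  |U|=2: {0,4}:1  {1,5}:1  {3,6}:1  {4,5}:2  {4,6}:2  {5,6}:2
  |U|=3: {0,4,5}:3  {0,4,6}:3  {1,4,5}:3  {1,5,6}:3  {2,3,6}:1  {3,4,6}:3  {3,5,6}:3  {4,5,6}:6
  |U|=4: {0,1,4,5}:6  {0,3,4,6}:6  {0,4,5,6}:12  {1,3,5,6}:6  {1,4,5,6}:12  {2,3,4,6}:4  {2,3,5,6}:4  {3,4,5,6}:12
  |U|=5: {0,1,4,5,6}:30  {0,2,3,4,6}:10  {0,3,4,5,6}:30  {1,2,3,5,6}:10  {1,3,4,5,6}:30  {2,3,4,5,6}:20
  start at 0(e): 60
  start at 1(b): 60
  start at 2(o): 90
sum over floor = 210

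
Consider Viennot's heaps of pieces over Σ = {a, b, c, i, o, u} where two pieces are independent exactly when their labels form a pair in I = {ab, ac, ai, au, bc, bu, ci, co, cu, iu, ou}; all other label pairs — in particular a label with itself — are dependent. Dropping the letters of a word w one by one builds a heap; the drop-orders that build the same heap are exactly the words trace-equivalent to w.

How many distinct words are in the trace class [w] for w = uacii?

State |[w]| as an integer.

#0=u has no predecessor
#1=a has no predecessor
#2=c has no predecessor
#3=i has no predecessor
#4=i depends on [3:i]
sources: [0:u, 1:a, 2:c, 3:i]
N(rest) = Σ N(rest − s) over sources s of rest; N(one piece) = 1:
  size 1 → [0]=1  [1]=1  [2]=1  [4]=1
  size 2 → [0,1]=2  [0,2]=2  [0,4]=2  [1,2]=2  [1,4]=2  [2,4]=2  [3,4]=1
  size 3 → [0,1,2]=6  [0,1,4]=6  [0,2,4]=6  [0,3,4]=3  [1,2,4]=6  [1,3,4]=3  [2,3,4]=3
  first=0(u) contributes 12
  first=1(a) contributes 12
  first=2(c) contributes 12
  first=3(i) contributes 24
|[w]| = 60

60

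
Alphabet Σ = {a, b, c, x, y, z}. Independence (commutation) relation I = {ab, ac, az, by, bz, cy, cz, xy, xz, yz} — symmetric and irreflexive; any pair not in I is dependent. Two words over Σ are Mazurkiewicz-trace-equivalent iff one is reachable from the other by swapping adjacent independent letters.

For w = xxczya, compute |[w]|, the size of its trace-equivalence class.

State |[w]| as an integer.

42

#0=x has no predecessor
#1=x depends on [0:x]
#2=c depends on [1:x]
#3=z has no predecessor
#4=y has no predecessor
#5=a depends on [1:x, 4:y]
sources: [0:x, 3:z, 4:y]
N(rest) = Σ N(rest − s) over sources s of rest; N(one piece) = 1:
  size 1 → [2]=1  [3]=1  [5]=1
  size 2 → [2,3]=2  [2,5]=2  [3,5]=2  [4,5]=1
  size 3 → [1,2,5]=2  [2,3,5]=6  [2,4,5]=3  [3,4,5]=3
  size 4 → [0,1,2,5]=2  [1,2,3,5]=8  [1,2,4,5]=5  [2,3,4,5]=12
  first=0(x) contributes 25
  first=3(z) contributes 7
  first=4(y) contributes 10
|[w]| = 42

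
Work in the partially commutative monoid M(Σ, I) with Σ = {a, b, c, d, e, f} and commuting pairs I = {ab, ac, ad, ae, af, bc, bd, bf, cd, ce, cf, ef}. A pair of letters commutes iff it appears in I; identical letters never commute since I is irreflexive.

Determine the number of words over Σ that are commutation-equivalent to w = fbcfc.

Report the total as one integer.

drop 0:f onto floor
drop 1:b onto floor
drop 2:c onto floor
drop 3:f onto {0:f}
drop 4:c onto {2:c}
ground layer = {0:f, 1:b, 2:c}
drop-orders for the pieces not yet dropped (sum over which currently-grounded one goes next):
  1 to go: {1} 1  {3} 1  {4} 1
  2 to go: {0,3} 1  {1,3} 2  {1,4} 2  {2,4} 1  {3,4} 2
  3 to go: {0,1,3} 3  {0,3,4} 3  {1,2,4} 3  {1,3,4} 6  {2,3,4} 3
  if 0:f drops first: 12 orders
  if 1:b drops first: 6 orders
  if 2:c drops first: 12 orders
heap linearizations: 30

30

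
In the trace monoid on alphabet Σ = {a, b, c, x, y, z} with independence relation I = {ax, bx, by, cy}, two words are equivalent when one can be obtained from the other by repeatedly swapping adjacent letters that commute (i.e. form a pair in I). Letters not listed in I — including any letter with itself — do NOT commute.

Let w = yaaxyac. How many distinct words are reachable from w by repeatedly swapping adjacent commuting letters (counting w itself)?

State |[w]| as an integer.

3

#0=y has no predecessor
#1=a depends on [0:y]
#2=a depends on [1:a]
#3=x depends on [0:y]
#4=y depends on [2:a, 3:x]
#5=a depends on [4:y]
#6=c depends on [5:a]
sources: [0:y]
N(rest) = Σ N(rest − s) over sources s of rest; N(one piece) = 1:
  size 1 → [6]=1
  size 2 → [5,6]=1
  size 3 → [4,5,6]=1
  size 4 → [2,4,5,6]=1  [3,4,5,6]=1
  size 5 → [1,2,4,5,6]=1  [2,3,4,5,6]=2
  first=0(y) contributes 3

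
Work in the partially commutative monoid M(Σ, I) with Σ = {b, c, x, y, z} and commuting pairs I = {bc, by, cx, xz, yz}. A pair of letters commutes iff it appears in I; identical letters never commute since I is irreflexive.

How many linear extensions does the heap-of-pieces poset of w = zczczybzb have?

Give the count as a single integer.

drop 0:z onto floor
drop 1:c onto {0:z}
drop 2:z onto {1:c}
drop 3:c onto {2:z}
drop 4:z onto {3:c}
drop 5:y onto {3:c}
drop 6:b onto {4:z}
drop 7:z onto {6:b}
drop 8:b onto {7:z}
ground layer = {0:z}
drop-orders for the pieces not yet dropped (sum over which currently-grounded one goes next):
  1 to go: {5} 1  {8} 1
  2 to go: {5,8} 2  {7,8} 1
  3 to go: {5,7,8} 3  {6,7,8} 1
  4 to go: {4,6,7,8} 1  {5,6,7,8} 4
  5 to go: {4,5,6,7,8} 5
  6 to go: {3,4,5,6,7,8} 5
  7 to go: {2,3,4,5,6,7,8} 5
  if 0:z drops first: 5 orders

5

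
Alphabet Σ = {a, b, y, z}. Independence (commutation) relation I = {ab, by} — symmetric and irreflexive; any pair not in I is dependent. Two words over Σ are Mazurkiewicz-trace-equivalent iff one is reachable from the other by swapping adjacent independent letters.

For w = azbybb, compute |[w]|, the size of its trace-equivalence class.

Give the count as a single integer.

drop 0:a onto floor
drop 1:z onto {0:a}
drop 2:b onto {1:z}
drop 3:y onto {1:z}
drop 4:b onto {2:b}
drop 5:b onto {4:b}
ground layer = {0:a}
drop-orders for the pieces not yet dropped (sum over which currently-grounded one goes next):
  1 to go: {3} 1  {5} 1
  2 to go: {3,5} 2  {4,5} 1
  3 to go: {2,4,5} 1  {3,4,5} 3
  4 to go: {2,3,4,5} 4
  if 0:a drops first: 4 orders

4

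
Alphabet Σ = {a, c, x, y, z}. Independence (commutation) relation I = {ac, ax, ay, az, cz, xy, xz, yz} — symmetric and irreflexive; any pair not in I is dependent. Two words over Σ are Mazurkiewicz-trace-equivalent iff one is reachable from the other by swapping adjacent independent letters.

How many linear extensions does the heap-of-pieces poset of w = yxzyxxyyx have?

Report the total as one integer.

0(y) covers ∅
1(x) covers ∅
2(z) covers ∅
3(y) covers 0:y
4(x) covers 1:x
5(x) covers 4:x
6(y) covers 3:y
7(y) covers 6:y
8(x) covers 5:x
floor of heap: 0:y, 1:x, 2:z
completions by unplaced set U, small U first (add the entries for U minus each lowest piece of U):
  |U|=1: {2}:1  {7}:1  {8}:1
  |U|=2: {2,7}:2  {2,8}:2  {5,8}:1  {6,7}:1  {7,8}:2
  |U|=3: {2,5,8}:3  {2,6,7}:3  {2,7,8}:6  {3,6,7}:1  {4,5,8}:1  {5,7,8}:3  {6,7,8}:3
  |U|=4: {0,3,6,7}:1  {1,4,5,8}:1  {2,3,6,7}:4  {2,4,5,8}:4  {2,5,7,8}:12  {2,6,7,8}:12  {3,6,7,8}:4  {4,5,7,8}:4  {5,6,7,8}:6
  |U|=5: {0,2,3,6,7}:5  {0,3,6,7,8}:5  {1,2,4,5,8}:5  {1,4,5,7,8}:5  {2,3,6,7,8}:20  {2,4,5,7,8}:20  {2,5,6,7,8}:30  {3,5,6,7,8}:10  {4,5,6,7,8}:10
  |U|=6: {0,2,3,6,7,8}:30  {0,3,5,6,7,8}:15  {1,2,4,5,7,8}:30  {1,4,5,6,7,8}:15  {2,3,5,6,7,8}:60  {2,4,5,6,7,8}:60  {3,4,5,6,7,8}:20
  |U|=7: {0,2,3,5,6,7,8}:105  {0,3,4,5,6,7,8}:35  {1,2,4,5,6,7,8}:105  {1,3,4,5,6,7,8}:35  {2,3,4,5,6,7,8}:140
  start at 0(y): 280
  start at 1(x): 280
  start at 2(z): 70
sum over floor = 630

630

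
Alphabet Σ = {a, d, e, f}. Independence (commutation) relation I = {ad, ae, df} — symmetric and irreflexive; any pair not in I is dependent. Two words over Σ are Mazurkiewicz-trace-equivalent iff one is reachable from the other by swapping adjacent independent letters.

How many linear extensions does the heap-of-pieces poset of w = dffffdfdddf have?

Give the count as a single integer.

0(d) covers ∅
1(f) covers ∅
2(f) covers 1:f
3(f) covers 2:f
4(f) covers 3:f
5(d) covers 0:d
6(f) covers 4:f
7(d) covers 5:d
8(d) covers 7:d
9(d) covers 8:d
10(f) covers 6:f
floor of heap: 0:d, 1:f
completions by unplaced set U, small U first (add the entries for U minus each lowest piece of U):
  |U|=1: {9}:1  {10}:1
  |U|=2: {6,10}:1  {8,9}:1  {9,10}:2
  |U|=3: {4,6,10}:1  {6,9,10}:3  {7,8,9}:1  {8,9,10}:3
  |U|=4: {3,4,6,10}:1  {4,6,9,10}:4  {5,7,8,9}:1  {6,8,9,10}:6  {7,8,9,10}:4
  |U|=5: {0,5,7,8,9}:1  {2,3,4,6,10}:1  {3,4,6,9,10}:5  {4,6,8,9,10}:10  {5,7,8,9,10}:5  {6,7,8,9,10}:10
  |U|=6: {0,5,7,8,9,10}:6  {1,2,3,4,6,10}:1  {2,3,4,6,9,10}:6  {3,4,6,8,9,10}:15  {4,6,7,8,9,10}:20  {5,6,7,8,9,10}:15
  |U|=7: {0,5,6,7,8,9,10}:21  {1,2,3,4,6,9,10}:7  {2,3,4,6,8,9,10}:21  {3,4,6,7,8,9,10}:35  {4,5,6,7,8,9,10}:35
  |U|=8: {0,4,5,6,7,8,9,10}:56  {1,2,3,4,6,8,9,10}:28  {2,3,4,6,7,8,9,10}:56  {3,4,5,6,7,8,9,10}:70
  |U|=9: {0,3,4,5,6,7,8,9,10}:126  {1,2,3,4,6,7,8,9,10}:84  {2,3,4,5,6,7,8,9,10}:126
  start at 0(d): 210
  start at 1(f): 252
sum over floor = 462

462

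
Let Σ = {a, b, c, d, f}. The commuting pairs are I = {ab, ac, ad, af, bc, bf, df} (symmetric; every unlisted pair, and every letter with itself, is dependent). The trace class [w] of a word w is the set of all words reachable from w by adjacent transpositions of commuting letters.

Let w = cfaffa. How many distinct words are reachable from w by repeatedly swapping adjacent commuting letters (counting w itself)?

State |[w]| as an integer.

drop 0:c onto floor
drop 1:f onto {0:c}
drop 2:a onto floor
drop 3:f onto {1:f}
drop 4:f onto {3:f}
drop 5:a onto {2:a}
ground layer = {0:c, 2:a}
drop-orders for the pieces not yet dropped (sum over which currently-grounded one goes next):
  1 to go: {4} 1  {5} 1
  2 to go: {2,5} 1  {3,4} 1  {4,5} 2
  3 to go: {1,3,4} 1  {2,4,5} 3  {3,4,5} 3
  4 to go: {0,1,3,4} 1  {1,3,4,5} 4  {2,3,4,5} 6
  if 0:c drops first: 10 orders
  if 2:a drops first: 5 orders
heap linearizations: 15

15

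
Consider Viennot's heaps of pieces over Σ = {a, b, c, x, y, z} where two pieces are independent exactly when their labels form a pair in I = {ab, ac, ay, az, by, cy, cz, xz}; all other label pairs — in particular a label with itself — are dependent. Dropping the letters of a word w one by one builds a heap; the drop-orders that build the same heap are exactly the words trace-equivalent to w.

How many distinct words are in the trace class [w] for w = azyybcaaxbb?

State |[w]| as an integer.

0(a) covers ∅
1(z) covers ∅
2(y) covers 1:z
3(y) covers 2:y
4(b) covers 1:z
5(c) covers 4:b
6(a) covers 0:a
7(a) covers 6:a
8(x) covers 3:y, 5:c, 7:a
9(b) covers 8:x
10(b) covers 9:b
floor of heap: 0:a, 1:z
completions by unplaced set U, small U first (add the entries for U minus each lowest piece of U):
  |U|=1: {10}:1
  |U|=2: {9,10}:1
  |U|=3: {8,9,10}:1
  |U|=4: {3,8,9,10}:1  {5,8,9,10}:1  {7,8,9,10}:1
  |U|=5: {2,3,8,9,10}:1  {3,5,8,9,10}:2  {3,7,8,9,10}:2  {4,5,8,9,10}:1  {5,7,8,9,10}:2  {6,7,8,9,10}:1
  |U|=6: {0,6,7,8,9,10}:1  {2,3,5,8,9,10}:3  {2,3,7,8,9,10}:3  {3,4,5,8,9,10}:3  {3,5,7,8,9,10}:6  {3,6,7,8,9,10}:3  {4,5,7,8,9,10}:3  {5,6,7,8,9,10}:3
  |U|=7: {0,3,6,7,8,9,10}:4  {0,5,6,7,8,9,10}:4  {2,3,4,5,8,9,10}:6  {2,3,5,7,8,9,10}:12  {2,3,6,7,8,9,10}:6  {3,4,5,7,8,9,10}:12  {3,5,6,7,8,9,10}:12  {4,5,6,7,8,9,10}:6
  |U|=8: {0,2,3,6,7,8,9,10}:10  {0,3,5,6,7,8,9,10}:20  {0,4,5,6,7,8,9,10}:10  {1,2,3,4,5,8,9,10}:6  {2,3,4,5,7,8,9,10}:30  {2,3,5,6,7,8,9,10}:30  {3,4,5,6,7,8,9,10}:30
  |U|=9: {0,2,3,5,6,7,8,9,10}:60  {0,3,4,5,6,7,8,9,10}:60  {1,2,3,4,5,7,8,9,10}:36  {2,3,4,5,6,7,8,9,10}:90
  start at 0(a): 126
  start at 1(z): 210
sum over floor = 336

336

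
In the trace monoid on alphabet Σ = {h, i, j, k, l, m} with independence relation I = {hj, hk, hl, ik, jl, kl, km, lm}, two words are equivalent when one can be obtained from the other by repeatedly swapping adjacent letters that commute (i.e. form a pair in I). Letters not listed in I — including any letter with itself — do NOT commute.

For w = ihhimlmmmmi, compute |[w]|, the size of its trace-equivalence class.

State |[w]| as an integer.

drop 0:i onto floor
drop 1:h onto {0:i}
drop 2:h onto {1:h}
drop 3:i onto {2:h}
drop 4:m onto {3:i}
drop 5:l onto {3:i}
drop 6:m onto {4:m}
drop 7:m onto {6:m}
drop 8:m onto {7:m}
drop 9:m onto {8:m}
drop 10:i onto {5:l, 9:m}
ground layer = {0:i}
drop-orders for the pieces not yet dropped (sum over which currently-grounded one goes next):
  1 to go: {10} 1
  2 to go: {5,10} 1  {9,10} 1
  3 to go: {5,9,10} 2  {8,9,10} 1
  4 to go: {5,8,9,10} 3  {7,8,9,10} 1
  5 to go: {5,7,8,9,10} 4  {6,7,8,9,10} 1
  6 to go: {4,6,7,8,9,10} 1  {5,6,7,8,9,10} 5
  7 to go: {4,5,6,7,8,9,10} 6
  8 to go: {3,4,5,6,7,8,9,10} 6
  9 to go: {2,3,4,5,6,7,8,9,10} 6
  if 0:i drops first: 6 orders

6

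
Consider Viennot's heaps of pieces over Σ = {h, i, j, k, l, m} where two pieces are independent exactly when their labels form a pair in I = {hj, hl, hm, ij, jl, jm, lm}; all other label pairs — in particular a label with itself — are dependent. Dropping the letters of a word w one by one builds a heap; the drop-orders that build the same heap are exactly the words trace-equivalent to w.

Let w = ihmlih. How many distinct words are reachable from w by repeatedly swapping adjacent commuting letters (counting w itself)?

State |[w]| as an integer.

drop 0:i onto floor
drop 1:h onto {0:i}
drop 2:m onto {0:i}
drop 3:l onto {0:i}
drop 4:i onto {1:h, 2:m, 3:l}
drop 5:h onto {4:i}
ground layer = {0:i}
drop-orders for the pieces not yet dropped (sum over which currently-grounded one goes next):
  1 to go: {5} 1
  2 to go: {4,5} 1
  3 to go: {1,4,5} 1  {2,4,5} 1  {3,4,5} 1
  4 to go: {1,2,4,5} 2  {1,3,4,5} 2  {2,3,4,5} 2
  if 0:i drops first: 6 orders

6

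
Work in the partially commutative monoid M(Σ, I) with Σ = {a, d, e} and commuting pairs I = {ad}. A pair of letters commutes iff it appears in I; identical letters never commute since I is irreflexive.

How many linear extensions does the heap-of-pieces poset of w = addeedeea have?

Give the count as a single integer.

3

piece 0:a — minimal
piece 1:d — minimal
piece 2:d rests on {1:d}
piece 3:e rests on {0:a, 2:d}
piece 4:e rests on {3:e}
piece 5:d rests on {4:e}
piece 6:e rests on {5:d}
piece 7:e rests on {6:e}
piece 8:a rests on {7:e}
minimal pieces: {0:a, 1:d}
ways to finish when only these pieces remain (= sum over removing one remaining piece with nothing left below it):
  1 left: {8}→1
  2 left: {7,8}→1
  3 left: {6,7,8}→1
  4 left: {5,6,7,8}→1
  5 left: {4,5,6,7,8}→1
  6 left: {3,4,5,6,7,8}→1
  7 left: {0,3,4,5,6,7,8}→1  {2,3,4,5,6,7,8}→1
  placing 0:a first → 1 extensions
  placing 1:d first → 2 extensions
total linear extensions = 3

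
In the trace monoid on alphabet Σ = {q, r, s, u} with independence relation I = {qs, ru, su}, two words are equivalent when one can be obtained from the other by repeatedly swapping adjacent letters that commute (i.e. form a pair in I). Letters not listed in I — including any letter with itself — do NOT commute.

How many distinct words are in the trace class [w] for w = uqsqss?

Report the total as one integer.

piece 0:u — minimal
piece 1:q rests on {0:u}
piece 2:s — minimal
piece 3:q rests on {1:q}
piece 4:s rests on {2:s}
piece 5:s rests on {4:s}
minimal pieces: {0:u, 2:s}
ways to finish when only these pieces remain (= sum over removing one remaining piece with nothing left below it):
  1 left: {3}→1  {5}→1
  2 left: {1,3}→1  {3,5}→2  {4,5}→1
  3 left: {0,1,3}→1  {1,3,5}→3  {2,4,5}→1  {3,4,5}→3
  4 left: {0,1,3,5}→4  {1,3,4,5}→6  {2,3,4,5}→4
  placing 0:u first → 10 extensions
  placing 2:s first → 10 extensions
total linear extensions = 20

20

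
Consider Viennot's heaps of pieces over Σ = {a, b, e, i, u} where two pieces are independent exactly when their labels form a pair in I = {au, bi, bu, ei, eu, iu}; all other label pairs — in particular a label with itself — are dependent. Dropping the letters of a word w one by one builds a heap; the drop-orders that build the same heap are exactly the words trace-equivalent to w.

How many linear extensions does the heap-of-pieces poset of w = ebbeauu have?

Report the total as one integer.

#0=e has no predecessor
#1=b depends on [0:e]
#2=b depends on [1:b]
#3=e depends on [2:b]
#4=a depends on [3:e]
#5=u has no predecessor
#6=u depends on [5:u]
sources: [0:e, 5:u]
N(rest) = Σ N(rest − s) over sources s of rest; N(one piece) = 1:
  size 1 → [4]=1  [6]=1
  size 2 → [3,4]=1  [4,6]=2  [5,6]=1
  size 3 → [2,3,4]=1  [3,4,6]=3  [4,5,6]=3
  size 4 → [1,2,3,4]=1  [2,3,4,6]=4  [3,4,5,6]=6
  size 5 → [0,1,2,3,4]=1  [1,2,3,4,6]=5  [2,3,4,5,6]=10
  first=0(e) contributes 15
  first=5(u) contributes 6
|[w]| = 21

21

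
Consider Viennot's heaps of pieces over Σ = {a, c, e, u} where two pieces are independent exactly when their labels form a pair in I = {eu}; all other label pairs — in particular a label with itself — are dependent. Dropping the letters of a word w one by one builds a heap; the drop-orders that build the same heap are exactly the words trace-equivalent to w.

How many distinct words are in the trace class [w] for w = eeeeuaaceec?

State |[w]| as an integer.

#0=e has no predecessor
#1=e depends on [0:e]
#2=e depends on [1:e]
#3=e depends on [2:e]
#4=u has no predecessor
#5=a depends on [3:e, 4:u]
#6=a depends on [5:a]
#7=c depends on [6:a]
#8=e depends on [7:c]
#9=e depends on [8:e]
#10=c depends on [9:e]
sources: [0:e, 4:u]
N(rest) = Σ N(rest − s) over sources s of rest; N(one piece) = 1:
  size 1 → [10]=1
  size 2 → [9,10]=1
  size 3 → [8,9,10]=1
  size 4 → [7,8,9,10]=1
  size 5 → [6,7,8,9,10]=1
  size 6 → [5,6,7,8,9,10]=1
  size 7 → [3,5,6,7,8,9,10]=1  [4,5,6,7,8,9,10]=1
  size 8 → [2,3,5,6,7,8,9,10]=1  [3,4,5,6,7,8,9,10]=2
  size 9 → [1,2,3,5,6,7,8,9,10]=1  [2,3,4,5,6,7,8,9,10]=3
  first=0(e) contributes 4
  first=4(u) contributes 1
|[w]| = 5

5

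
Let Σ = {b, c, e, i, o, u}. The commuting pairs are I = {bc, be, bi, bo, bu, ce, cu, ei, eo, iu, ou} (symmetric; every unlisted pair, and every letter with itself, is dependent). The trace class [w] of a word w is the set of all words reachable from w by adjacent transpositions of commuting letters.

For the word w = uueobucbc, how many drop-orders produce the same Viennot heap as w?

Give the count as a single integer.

drop 0:u onto floor
drop 1:u onto {0:u}
drop 2:e onto {1:u}
drop 3:o onto floor
drop 4:b onto floor
drop 5:u onto {2:e}
drop 6:c onto {3:o}
drop 7:b onto {4:b}
drop 8:c onto {6:c}
ground layer = {0:u, 3:o, 4:b}
drop-orders for the pieces not yet dropped (sum over which currently-grounded one goes next):
  1 to go: {5} 1  {7} 1  {8} 1
  2 to go: {2,5} 1  {4,7} 1  {5,7} 2  {5,8} 2  {6,8} 1  {7,8} 2
  3 to go: {1,2,5} 1  {2,5,7} 3  {2,5,8} 3  {3,6,8} 1  {4,5,7} 3  {4,7,8} 3  {5,6,8} 3  {5,7,8} 6  {6,7,8} 3
  4 to go: {0,1,2,5} 1  {1,2,5,7} 4  {1,2,5,8} 4  {2,4,5,7} 6  {2,5,6,8} 6  {2,5,7,8} 12  {3,5,6,8} 4  {3,6,7,8} 4  {4,5,7,8} 12  {4,6,7,8} 6  {5,6,7,8} 12
  5 to go: {0,1,2,5,7} 5  {0,1,2,5,8} 5  {1,2,4,5,7} 10  {1,2,5,6,8} 10  {1,2,5,7,8} 20  {2,3,5,6,8} 10  {2,4,5,7,8} 30  {2,5,6,7,8} 30  {3,4,6,7,8} 10  {3,5,6,7,8} 20  {4,5,6,7,8} 30
  6 to go: {0,1,2,4,5,7} 15  {0,1,2,5,6,8} 15  {0,1,2,5,7,8} 30  {1,2,3,5,6,8} 20  {1,2,4,5,7,8} 60  {1,2,5,6,7,8} 60  {2,3,5,6,7,8} 60  {2,4,5,6,7,8} 90  {3,4,5,6,7,8} 60
  7 to go: {0,1,2,3,5,6,8} 35  {0,1,2,4,5,7,8} 105  {0,1,2,5,6,7,8} 105  {1,2,3,5,6,7,8} 140  {1,2,4,5,6,7,8} 210  {2,3,4,5,6,7,8} 210
  if 0:u drops first: 560 orders
  if 3:o drops first: 420 orders
  if 4:b drops first: 280 orders
heap linearizations: 1260

1260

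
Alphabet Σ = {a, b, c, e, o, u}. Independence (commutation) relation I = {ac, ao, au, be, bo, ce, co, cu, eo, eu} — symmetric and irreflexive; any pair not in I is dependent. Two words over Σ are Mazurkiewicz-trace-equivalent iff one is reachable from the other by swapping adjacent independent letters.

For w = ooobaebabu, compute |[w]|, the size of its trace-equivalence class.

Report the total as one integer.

168

#0=o has no predecessor
#1=o depends on [0:o]
#2=o depends on [1:o]
#3=b has no predecessor
#4=a depends on [3:b]
#5=e depends on [4:a]
#6=b depends on [4:a]
#7=a depends on [5:e, 6:b]
#8=b depends on [7:a]
#9=u depends on [2:o, 8:b]
sources: [0:o, 3:b]
N(rest) = Σ N(rest − s) over sources s of rest; N(one piece) = 1:
  size 1 → [9]=1
  size 2 → [2,9]=1  [8,9]=1
  size 3 → [1,2,9]=1  [2,8,9]=2  [7,8,9]=1
  size 4 → [0,1,2,9]=1  [1,2,8,9]=3  [2,7,8,9]=3  [5,7,8,9]=1  [6,7,8,9]=1
  size 5 → [0,1,2,8,9]=4  [1,2,7,8,9]=6  [2,5,7,8,9]=4  [2,6,7,8,9]=4  [5,6,7,8,9]=2
  size 6 → [0,1,2,7,8,9]=10  [1,2,5,7,8,9]=10  [1,2,6,7,8,9]=10  [2,5,6,7,8,9]=10  [4,5,6,7,8,9]=2
  size 7 → [0,1,2,5,7,8,9]=20  [0,1,2,6,7,8,9]=20  [1,2,5,6,7,8,9]=30  [2,4,5,6,7,8,9]=12  [3,4,5,6,7,8,9]=2
  size 8 → [0,1,2,5,6,7,8,9]=70  [1,2,4,5,6,7,8,9]=42  [2,3,4,5,6,7,8,9]=14
  first=0(o) contributes 56
  first=3(b) contributes 112
|[w]| = 168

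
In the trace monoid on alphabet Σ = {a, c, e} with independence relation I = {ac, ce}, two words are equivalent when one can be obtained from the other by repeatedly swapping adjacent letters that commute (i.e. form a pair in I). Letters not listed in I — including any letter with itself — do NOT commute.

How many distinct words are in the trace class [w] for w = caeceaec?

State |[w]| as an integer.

#0=c has no predecessor
#1=a has no predecessor
#2=e depends on [1:a]
#3=c depends on [0:c]
#4=e depends on [2:e]
#5=a depends on [4:e]
#6=e depends on [5:a]
#7=c depends on [3:c]
sources: [0:c, 1:a]
N(rest) = Σ N(rest − s) over sources s of rest; N(one piece) = 1:
  size 1 → [6]=1  [7]=1
  size 2 → [3,7]=1  [5,6]=1  [6,7]=2
  size 3 → [0,3,7]=1  [3,6,7]=3  [4,5,6]=1  [5,6,7]=3
  size 4 → [0,3,6,7]=4  [2,4,5,6]=1  [3,5,6,7]=6  [4,5,6,7]=4
  size 5 → [0,3,5,6,7]=10  [1,2,4,5,6]=1  [2,4,5,6,7]=5  [3,4,5,6,7]=10
  size 6 → [0,3,4,5,6,7]=20  [1,2,4,5,6,7]=6  [2,3,4,5,6,7]=15
  first=0(c) contributes 21
  first=1(a) contributes 35
|[w]| = 56

56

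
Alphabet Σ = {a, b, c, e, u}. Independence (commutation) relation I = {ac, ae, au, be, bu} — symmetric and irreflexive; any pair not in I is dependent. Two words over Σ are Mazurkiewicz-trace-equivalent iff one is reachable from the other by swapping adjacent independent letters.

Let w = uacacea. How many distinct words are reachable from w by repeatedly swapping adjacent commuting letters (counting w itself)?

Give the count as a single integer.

35

#0=u has no predecessor
#1=a has no predecessor
#2=c depends on [0:u]
#3=a depends on [1:a]
#4=c depends on [2:c]
#5=e depends on [4:c]
#6=a depends on [3:a]
sources: [0:u, 1:a]
N(rest) = Σ N(rest − s) over sources s of rest; N(one piece) = 1:
  size 1 → [5]=1  [6]=1
  size 2 → [3,6]=1  [4,5]=1  [5,6]=2
  size 3 → [1,3,6]=1  [2,4,5]=1  [3,5,6]=3  [4,5,6]=3
  size 4 → [0,2,4,5]=1  [1,3,5,6]=4  [2,4,5,6]=4  [3,4,5,6]=6
  size 5 → [0,2,4,5,6]=5  [1,3,4,5,6]=10  [2,3,4,5,6]=10
  first=0(u) contributes 20
  first=1(a) contributes 15
|[w]| = 35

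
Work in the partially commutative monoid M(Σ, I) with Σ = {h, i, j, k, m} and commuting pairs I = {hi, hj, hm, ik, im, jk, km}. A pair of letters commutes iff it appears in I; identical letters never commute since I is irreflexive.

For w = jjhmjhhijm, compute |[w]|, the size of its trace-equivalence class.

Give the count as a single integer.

120

drop 0:j onto floor
drop 1:j onto {0:j}
drop 2:h onto floor
drop 3:m onto {1:j}
drop 4:j onto {3:m}
drop 5:h onto {2:h}
drop 6:h onto {5:h}
drop 7:i onto {4:j}
drop 8:j onto {7:i}
drop 9:m onto {8:j}
ground layer = {0:j, 2:h}
drop-orders for the pieces not yet dropped (sum over which currently-grounded one goes next):
  1 to go: {6} 1  {9} 1
  2 to go: {5,6} 1  {6,9} 2  {8,9} 1
  3 to go: {2,5,6} 1  {5,6,9} 3  {6,8,9} 3  {7,8,9} 1
  4 to go: {2,5,6,9} 4  {4,7,8,9} 1  {5,6,8,9} 6  {6,7,8,9} 4
  5 to go: {2,5,6,8,9} 10  {3,4,7,8,9} 1  {4,6,7,8,9} 5  {5,6,7,8,9} 10
  6 to go: {1,3,4,7,8,9} 1  {2,5,6,7,8,9} 20  {3,4,6,7,8,9} 6  {4,5,6,7,8,9} 15
  7 to go: {0,1,3,4,7,8,9} 1  {1,3,4,6,7,8,9} 7  {2,4,5,6,7,8,9} 35  {3,4,5,6,7,8,9} 21
  8 to go: {0,1,3,4,6,7,8,9} 8  {1,3,4,5,6,7,8,9} 28  {2,3,4,5,6,7,8,9} 56
  if 0:j drops first: 84 orders
  if 2:h drops first: 36 orders
heap linearizations: 120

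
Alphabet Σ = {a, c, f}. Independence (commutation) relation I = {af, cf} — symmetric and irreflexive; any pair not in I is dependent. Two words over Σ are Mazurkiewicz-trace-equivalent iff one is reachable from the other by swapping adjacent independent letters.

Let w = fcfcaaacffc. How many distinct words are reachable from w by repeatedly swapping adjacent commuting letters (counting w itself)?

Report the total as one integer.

piece 0:f — minimal
piece 1:c — minimal
piece 2:f rests on {0:f}
piece 3:c rests on {1:c}
piece 4:a rests on {3:c}
piece 5:a rests on {4:a}
piece 6:a rests on {5:a}
piece 7:c rests on {6:a}
piece 8:f rests on {2:f}
piece 9:f rests on {8:f}
piece 10:c rests on {7:c}
minimal pieces: {0:f, 1:c}
ways to finish when only these pieces remain (= sum over removing one remaining piece with nothing left below it):
  1 left: {9}→1  {10}→1
  2 left: {7,10}→1  {8,9}→1  {9,10}→2
  3 left: {2,8,9}→1  {6,7,10}→1  {7,9,10}→3  {8,9,10}→3
  4 left: {0,2,8,9}→1  {2,8,9,10}→4  {5,6,7,10}→1  {6,7,9,10}→4  {7,8,9,10}→6
  5 left: {0,2,8,9,10}→5  {2,7,8,9,10}→10  {4,5,6,7,10}→1  {5,6,7,9,10}→5  {6,7,8,9,10}→10
  6 left: {0,2,7,8,9,10}→15  {2,6,7,8,9,10}→20  {3,4,5,6,7,10}→1  {4,5,6,7,9,10}→6  {5,6,7,8,9,10}→15
  7 left: {0,2,6,7,8,9,10}→35  {1,3,4,5,6,7,10}→1  {2,5,6,7,8,9,10}→35  {3,4,5,6,7,9,10}→7  {4,5,6,7,8,9,10}→21
  8 left: {0,2,5,6,7,8,9,10}→70  {1,3,4,5,6,7,9,10}→8  {2,4,5,6,7,8,9,10}→56  {3,4,5,6,7,8,9,10}→28
  9 left: {0,2,4,5,6,7,8,9,10}→126  {1,3,4,5,6,7,8,9,10}→36  {2,3,4,5,6,7,8,9,10}→84
  placing 0:f first → 120 extensions
  placing 1:c first → 210 extensions
total linear extensions = 330

330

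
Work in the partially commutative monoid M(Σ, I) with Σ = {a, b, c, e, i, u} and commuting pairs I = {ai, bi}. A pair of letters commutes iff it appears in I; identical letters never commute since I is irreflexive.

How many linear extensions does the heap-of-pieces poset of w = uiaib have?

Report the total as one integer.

#0=u has no predecessor
#1=i depends on [0:u]
#2=a depends on [0:u]
#3=i depends on [1:i]
#4=b depends on [2:a]
sources: [0:u]
N(rest) = Σ N(rest − s) over sources s of rest; N(one piece) = 1:
  size 1 → [3]=1  [4]=1
  size 2 → [1,3]=1  [2,4]=1  [3,4]=2
  size 3 → [1,3,4]=3  [2,3,4]=3
  first=0(u) contributes 6

6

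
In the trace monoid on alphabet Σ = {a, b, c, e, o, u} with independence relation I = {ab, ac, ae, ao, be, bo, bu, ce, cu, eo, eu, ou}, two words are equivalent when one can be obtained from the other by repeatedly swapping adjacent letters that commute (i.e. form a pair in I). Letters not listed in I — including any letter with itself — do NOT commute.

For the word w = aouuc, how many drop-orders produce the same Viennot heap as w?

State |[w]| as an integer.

10

drop 0:a onto floor
drop 1:o onto floor
drop 2:u onto {0:a}
drop 3:u onto {2:u}
drop 4:c onto {1:o}
ground layer = {0:a, 1:o}
drop-orders for the pieces not yet dropped (sum over which currently-grounded one goes next):
  1 to go: {3} 1  {4} 1
  2 to go: {1,4} 1  {2,3} 1  {3,4} 2
  3 to go: {0,2,3} 1  {1,3,4} 3  {2,3,4} 3
  if 0:a drops first: 6 orders
  if 1:o drops first: 4 orders
heap linearizations: 10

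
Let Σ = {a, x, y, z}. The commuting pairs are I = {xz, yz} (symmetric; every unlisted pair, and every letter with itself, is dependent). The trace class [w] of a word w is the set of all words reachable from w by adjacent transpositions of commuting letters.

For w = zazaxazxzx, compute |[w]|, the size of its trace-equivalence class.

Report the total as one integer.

6

0(z) covers ∅
1(a) covers 0:z
2(z) covers 1:a
3(a) covers 2:z
4(x) covers 3:a
5(a) covers 4:x
6(z) covers 5:a
7(x) covers 5:a
8(z) covers 6:z
9(x) covers 7:x
floor of heap: 0:z
completions by unplaced set U, small U first (add the entries for U minus each lowest piece of U):
  |U|=1: {8}:1  {9}:1
  |U|=2: {6,8}:1  {7,9}:1  {8,9}:2
  |U|=3: {6,8,9}:3  {7,8,9}:3
  |U|=4: {6,7,8,9}:6
  |U|=5: {5,6,7,8,9}:6
  |U|=6: {4,5,6,7,8,9}:6
  |U|=7: {3,4,5,6,7,8,9}:6
  |U|=8: {2,3,4,5,6,7,8,9}:6
  start at 0(z): 6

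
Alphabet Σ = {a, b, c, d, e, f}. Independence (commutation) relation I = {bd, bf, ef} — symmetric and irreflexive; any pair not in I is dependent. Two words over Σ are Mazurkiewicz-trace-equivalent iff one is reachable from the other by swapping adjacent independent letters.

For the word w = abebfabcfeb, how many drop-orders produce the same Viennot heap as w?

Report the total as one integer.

12

drop 0:a onto floor
drop 1:b onto {0:a}
drop 2:e onto {1:b}
drop 3:b onto {2:e}
drop 4:f onto {0:a}
drop 5:a onto {3:b, 4:f}
drop 6:b onto {5:a}
drop 7:c onto {6:b}
drop 8:f onto {7:c}
drop 9:e onto {7:c}
drop 10:b onto {9:e}
ground layer = {0:a}
drop-orders for the pieces not yet dropped (sum over which currently-grounded one goes next):
  1 to go: {8} 1  {10} 1
  2 to go: {8,10} 2  {9,10} 1
  3 to go: {8,9,10} 3
  4 to go: {7,8,9,10} 3
  5 to go: {6,7,8,9,10} 3
  6 to go: {5,6,7,8,9,10} 3
  7 to go: {3,5,6,7,8,9,10} 3  {4,5,6,7,8,9,10} 3
  8 to go: {2,3,5,6,7,8,9,10} 3  {3,4,5,6,7,8,9,10} 6
  9 to go: {1,2,3,5,6,7,8,9,10} 3  {2,3,4,5,6,7,8,9,10} 9
  if 0:a drops first: 12 orders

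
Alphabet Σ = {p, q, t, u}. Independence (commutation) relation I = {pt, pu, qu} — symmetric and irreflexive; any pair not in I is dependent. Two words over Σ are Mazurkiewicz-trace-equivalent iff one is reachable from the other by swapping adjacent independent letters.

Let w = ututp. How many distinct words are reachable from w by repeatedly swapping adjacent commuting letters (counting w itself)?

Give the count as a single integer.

#0=u has no predecessor
#1=t depends on [0:u]
#2=u depends on [1:t]
#3=t depends on [2:u]
#4=p has no predecessor
sources: [0:u, 4:p]
N(rest) = Σ N(rest − s) over sources s of rest; N(one piece) = 1:
  size 1 → [3]=1  [4]=1
  size 2 → [2,3]=1  [3,4]=2
  size 3 → [1,2,3]=1  [2,3,4]=3
  first=0(u) contributes 4
  first=4(p) contributes 1
|[w]| = 5

5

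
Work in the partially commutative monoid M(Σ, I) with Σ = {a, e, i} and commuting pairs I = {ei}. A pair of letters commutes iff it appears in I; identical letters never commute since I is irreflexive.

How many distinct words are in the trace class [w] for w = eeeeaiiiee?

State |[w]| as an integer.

10

drop 0:e onto floor
drop 1:e onto {0:e}
drop 2:e onto {1:e}
drop 3:e onto {2:e}
drop 4:a onto {3:e}
drop 5:i onto {4:a}
drop 6:i onto {5:i}
drop 7:i onto {6:i}
drop 8:e onto {4:a}
drop 9:e onto {8:e}
ground layer = {0:e}
drop-orders for the pieces not yet dropped (sum over which currently-grounded one goes next):
  1 to go: {7} 1  {9} 1
  2 to go: {6,7} 1  {7,9} 2  {8,9} 1
  3 to go: {5,6,7} 1  {6,7,9} 3  {7,8,9} 3
  4 to go: {5,6,7,9} 4  {6,7,8,9} 6
  5 to go: {5,6,7,8,9} 10
  6 to go: {4,5,6,7,8,9} 10
  7 to go: {3,4,5,6,7,8,9} 10
  8 to go: {2,3,4,5,6,7,8,9} 10
  if 0:e drops first: 10 orders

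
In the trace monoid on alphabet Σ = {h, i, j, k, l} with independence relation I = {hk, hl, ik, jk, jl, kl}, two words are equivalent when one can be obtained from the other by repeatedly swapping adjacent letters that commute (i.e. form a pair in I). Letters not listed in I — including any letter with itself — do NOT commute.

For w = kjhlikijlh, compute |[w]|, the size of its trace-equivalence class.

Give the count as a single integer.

drop 0:k onto floor
drop 1:j onto floor
drop 2:h onto {1:j}
drop 3:l onto floor
drop 4:i onto {2:h, 3:l}
drop 5:k onto {0:k}
drop 6:i onto {4:i}
drop 7:j onto {6:i}
drop 8:l onto {6:i}
drop 9:h onto {7:j}
ground layer = {0:k, 1:j, 3:l}
drop-orders for the pieces not yet dropped (sum over which currently-grounded one goes next):
  1 to go: {5} 1  {8} 1  {9} 1
  2 to go: {0,5} 1  {5,8} 2  {5,9} 2  {7,9} 1  {8,9} 2
  3 to go: {0,5,8} 3  {0,5,9} 3  {5,7,9} 3  {5,8,9} 6  {7,8,9} 3
  4 to go: {0,5,7,9} 6  {0,5,8,9} 12  {5,7,8,9} 12  {6,7,8,9} 3
  5 to go: {0,5,7,8,9} 30  {4,6,7,8,9} 3  {5,6,7,8,9} 15
  6 to go: {0,5,6,7,8,9} 45  {2,4,6,7,8,9} 3  {3,4,6,7,8,9} 3  {4,5,6,7,8,9} 18
  7 to go: {0,4,5,6,7,8,9} 63  {1,2,4,6,7,8,9} 3  {2,3,4,6,7,8,9} 6  {2,4,5,6,7,8,9} 21  {3,4,5,6,7,8,9} 21
  8 to go: {0,2,4,5,6,7,8,9} 84  {0,3,4,5,6,7,8,9} 84  {1,2,3,4,6,7,8,9} 9  {1,2,4,5,6,7,8,9} 24  {2,3,4,5,6,7,8,9} 48
  if 0:k drops first: 81 orders
  if 1:j drops first: 216 orders
  if 3:l drops first: 108 orders
heap linearizations: 405

405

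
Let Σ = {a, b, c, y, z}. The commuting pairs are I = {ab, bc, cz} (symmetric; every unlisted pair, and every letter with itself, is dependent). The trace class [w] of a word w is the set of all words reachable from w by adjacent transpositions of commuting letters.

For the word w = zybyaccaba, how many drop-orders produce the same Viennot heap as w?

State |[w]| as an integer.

drop 0:z onto floor
drop 1:y onto {0:z}
drop 2:b onto {1:y}
drop 3:y onto {2:b}
drop 4:a onto {3:y}
drop 5:c onto {4:a}
drop 6:c onto {5:c}
drop 7:a onto {6:c}
drop 8:b onto {3:y}
drop 9:a onto {7:a}
ground layer = {0:z}
drop-orders for the pieces not yet dropped (sum over which currently-grounded one goes next):
  1 to go: {8} 1  {9} 1
  2 to go: {7,9} 1  {8,9} 2
  3 to go: {6,7,9} 1  {7,8,9} 3
  4 to go: {5,6,7,9} 1  {6,7,8,9} 4
  5 to go: {4,5,6,7,9} 1  {5,6,7,8,9} 5
  6 to go: {4,5,6,7,8,9} 6
  7 to go: {3,4,5,6,7,8,9} 6
  8 to go: {2,3,4,5,6,7,8,9} 6
  if 0:z drops first: 6 orders

6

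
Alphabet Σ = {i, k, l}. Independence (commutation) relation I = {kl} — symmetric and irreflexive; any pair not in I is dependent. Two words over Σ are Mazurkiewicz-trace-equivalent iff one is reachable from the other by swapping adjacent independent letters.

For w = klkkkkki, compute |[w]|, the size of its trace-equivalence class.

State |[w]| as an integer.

7

piece 0:k — minimal
piece 1:l — minimal
piece 2:k rests on {0:k}
piece 3:k rests on {2:k}
piece 4:k rests on {3:k}
piece 5:k rests on {4:k}
piece 6:k rests on {5:k}
piece 7:i rests on {1:l, 6:k}
minimal pieces: {0:k, 1:l}
ways to finish when only these pieces remain (= sum over removing one remaining piece with nothing left below it):
  1 left: {7}→1
  2 left: {1,7}→1  {6,7}→1
  3 left: {1,6,7}→2  {5,6,7}→1
  4 left: {1,5,6,7}→3  {4,5,6,7}→1
  5 left: {1,4,5,6,7}→4  {3,4,5,6,7}→1
  6 left: {1,3,4,5,6,7}→5  {2,3,4,5,6,7}→1
  placing 0:k first → 6 extensions
  placing 1:l first → 1 extensions
total linear extensions = 7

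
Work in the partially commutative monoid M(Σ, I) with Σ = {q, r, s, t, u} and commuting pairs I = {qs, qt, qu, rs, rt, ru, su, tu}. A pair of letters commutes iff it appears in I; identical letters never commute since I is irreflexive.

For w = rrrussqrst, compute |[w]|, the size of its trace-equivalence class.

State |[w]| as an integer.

1260

#0=r has no predecessor
#1=r depends on [0:r]
#2=r depends on [1:r]
#3=u has no predecessor
#4=s has no predecessor
#5=s depends on [4:s]
#6=q depends on [2:r]
#7=r depends on [6:q]
#8=s depends on [5:s]
#9=t depends on [8:s]
sources: [0:r, 3:u, 4:s]
N(rest) = Σ N(rest − s) over sources s of rest; N(one piece) = 1:
  size 1 → [3]=1  [7]=1  [9]=1
  size 2 → [3,7]=2  [3,9]=2  [6,7]=1  [7,9]=2  [8,9]=1
  size 3 → [2,6,7]=1  [3,6,7]=3  [3,7,9]=6  [3,8,9]=3  [5,8,9]=1  [6,7,9]=3  [7,8,9]=3
  size 4 → [1,2,6,7]=1  [2,3,6,7]=4  [2,6,7,9]=4  [3,5,8,9]=4  [3,6,7,9]=12  [3,7,8,9]=12  [4,5,8,9]=1  [5,7,8,9]=4  [6,7,8,9]=6
  size 5 → [0,1,2,6,7]=1  [1,2,3,6,7]=5  [1,2,6,7,9]=5  [2,3,6,7,9]=20  [2,6,7,8,9]=10  [3,4,5,8,9]=5  [3,5,7,8,9]=20  [3,6,7,8,9]=30  [4,5,7,8,9]=5  [5,6,7,8,9]=10
  size 6 → [0,1,2,3,6,7]=6  [0,1,2,6,7,9]=6  [1,2,3,6,7,9]=30  [1,2,6,7,8,9]=15  [2,3,6,7,8,9]=60  [2,5,6,7,8,9]=20  [3,4,5,7,8,9]=30  [3,5,6,7,8,9]=60  [4,5,6,7,8,9]=15
  size 7 → [0,1,2,3,6,7,9]=42  [0,1,2,6,7,8,9]=21  [1,2,3,6,7,8,9]=105  [1,2,5,6,7,8,9]=35  [2,3,5,6,7,8,9]=140  [2,4,5,6,7,8,9]=35  [3,4,5,6,7,8,9]=105
  size 8 → [0,1,2,3,6,7,8,9]=168  [0,1,2,5,6,7,8,9]=56  [1,2,3,5,6,7,8,9]=280  [1,2,4,5,6,7,8,9]=70  [2,3,4,5,6,7,8,9]=280
  first=0(r) contributes 630
  first=3(u) contributes 126
  first=4(s) contributes 504
|[w]| = 1260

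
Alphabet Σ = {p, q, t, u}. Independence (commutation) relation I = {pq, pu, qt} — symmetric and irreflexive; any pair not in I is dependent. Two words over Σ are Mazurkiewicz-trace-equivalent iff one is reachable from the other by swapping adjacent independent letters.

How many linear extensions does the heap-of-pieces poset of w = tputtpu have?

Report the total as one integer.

0(t) covers ∅
1(p) covers 0:t
2(u) covers 0:t
3(t) covers 1:p, 2:u
4(t) covers 3:t
5(p) covers 4:t
6(u) covers 4:t
floor of heap: 0:t
completions by unplaced set U, small U first (add the entries for U minus each lowest piece of U):
  |U|=1: {5}:1  {6}:1
  |U|=2: {5,6}:2
  |U|=3: {4,5,6}:2
  |U|=4: {3,4,5,6}:2
  |U|=5: {1,3,4,5,6}:2  {2,3,4,5,6}:2
  start at 0(t): 4

4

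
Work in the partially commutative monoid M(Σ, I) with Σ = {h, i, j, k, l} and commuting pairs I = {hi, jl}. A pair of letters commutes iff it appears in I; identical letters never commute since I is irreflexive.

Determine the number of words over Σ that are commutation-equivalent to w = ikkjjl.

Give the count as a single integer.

drop 0:i onto floor
drop 1:k onto {0:i}
drop 2:k onto {1:k}
drop 3:j onto {2:k}
drop 4:j onto {3:j}
drop 5:l onto {2:k}
ground layer = {0:i}
drop-orders for the pieces not yet dropped (sum over which currently-grounded one goes next):
  1 to go: {4} 1  {5} 1
  2 to go: {3,4} 1  {4,5} 2
  3 to go: {3,4,5} 3
  4 to go: {2,3,4,5} 3
  if 0:i drops first: 3 orders

3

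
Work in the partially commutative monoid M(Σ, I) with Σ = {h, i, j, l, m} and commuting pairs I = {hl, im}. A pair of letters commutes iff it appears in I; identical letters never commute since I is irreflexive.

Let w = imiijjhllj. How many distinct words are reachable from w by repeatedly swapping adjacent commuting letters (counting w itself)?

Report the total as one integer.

12

drop 0:i onto floor
drop 1:m onto floor
drop 2:i onto {0:i}
drop 3:i onto {2:i}
drop 4:j onto {1:m, 3:i}
drop 5:j onto {4:j}
drop 6:h onto {5:j}
drop 7:l onto {5:j}
drop 8:l onto {7:l}
drop 9:j onto {6:h, 8:l}
ground layer = {0:i, 1:m}
drop-orders for the pieces not yet dropped (sum over which currently-grounded one goes next):
  1 to go: {9} 1
  2 to go: {6,9} 1  {8,9} 1
  3 to go: {6,8,9} 2  {7,8,9} 1
  4 to go: {6,7,8,9} 3
  5 to go: {5,6,7,8,9} 3
  6 to go: {4,5,6,7,8,9} 3
  7 to go: {1,4,5,6,7,8,9} 3  {3,4,5,6,7,8,9} 3
  8 to go: {1,3,4,5,6,7,8,9} 6  {2,3,4,5,6,7,8,9} 3
  if 0:i drops first: 9 orders
  if 1:m drops first: 3 orders
heap linearizations: 12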